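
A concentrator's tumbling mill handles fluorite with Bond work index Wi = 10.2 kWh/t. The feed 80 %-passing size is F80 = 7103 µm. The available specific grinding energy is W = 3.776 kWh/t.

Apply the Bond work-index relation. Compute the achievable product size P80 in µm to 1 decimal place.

Bond: W = 10·Wi·(1/√P80 − 1/√F80)
⇒ 1/√P80 = W/(10 Wi) + 1/√F80
  = 3.7760/(10·10.2) + 1/√7103 = 0.037020 + 0.011865 = 0.048885
P80 = (1/0.048885)² = 20.4562² = 418.46 µm

P80 = 418.5 µm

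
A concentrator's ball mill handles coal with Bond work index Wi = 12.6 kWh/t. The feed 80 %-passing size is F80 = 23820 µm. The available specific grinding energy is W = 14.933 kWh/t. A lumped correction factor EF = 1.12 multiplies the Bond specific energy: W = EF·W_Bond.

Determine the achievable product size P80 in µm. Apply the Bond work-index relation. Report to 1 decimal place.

Bond:  W = 10 Wi (1/√P − 1/√F)
W_Bond = W / EF = 14.933 / 1.12 = 13.3330 kWh/t
⇒ 1/√P80 = W_Bond/(10·Wi) + 1/√F80
  = 13.3330/(10·12.6) + 1/√23820 = 0.105818 + 0.006479 = 0.112297
P80 = (1/0.112297)² = 8.9050² = 79.30 µm

P80 = 79.3 µm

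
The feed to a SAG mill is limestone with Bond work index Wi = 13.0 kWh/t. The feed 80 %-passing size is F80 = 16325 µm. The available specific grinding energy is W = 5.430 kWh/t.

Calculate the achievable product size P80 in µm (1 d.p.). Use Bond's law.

W = 10·Wi·[P80^(−½) − F80^(−½)]
⇒ 1/√P80 = W/(10 Wi) + 1/√F80
  = 5.4300/(10·13.0) + 1/√16325 = 0.041769 + 0.007827 = 0.049596
P80 = (1/0.049596)² = 20.1630² = 406.55 µm

P80 = 406.5 µm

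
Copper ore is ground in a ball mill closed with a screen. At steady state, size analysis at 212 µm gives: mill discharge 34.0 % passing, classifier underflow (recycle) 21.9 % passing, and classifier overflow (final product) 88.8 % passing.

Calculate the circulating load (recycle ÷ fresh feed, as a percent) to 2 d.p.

Mass balance on the −212 µm fraction:
r = (o − d)/(d − u)
r = (88.8 − 34.0)/(34.0 − 21.9) = 54.8/12.1 = 4.5289
CL = 100·r = 452.89 %

CL = 452.89 %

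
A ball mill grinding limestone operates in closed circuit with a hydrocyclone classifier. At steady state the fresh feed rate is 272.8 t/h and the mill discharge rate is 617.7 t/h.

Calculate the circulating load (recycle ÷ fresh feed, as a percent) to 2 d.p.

Mill node: discharge = fresh + recycle.
R = M − F = 617.7 − 272.8 = 344.9 t/h
CL = 100·R/F = 100·344.9/272.8 = 126.43 %

CL = 126.43 %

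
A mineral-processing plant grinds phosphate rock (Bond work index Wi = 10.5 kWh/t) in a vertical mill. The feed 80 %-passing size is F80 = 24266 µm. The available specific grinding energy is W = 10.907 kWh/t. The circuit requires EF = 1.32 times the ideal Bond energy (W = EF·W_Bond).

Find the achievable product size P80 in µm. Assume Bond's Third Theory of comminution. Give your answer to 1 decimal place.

W = 10·Wi·[P80^(−½) − F80^(−½)]
W_Bond = W / EF = 10.907 / 1.32 = 8.2629 kWh/t
1/√P80 = 1/√F80 + W_Bond/(10·Wi)
  = 8.2629/(10·10.5) + 1/√24266 = 0.078694 + 0.006419 = 0.085114
P80 = (1/0.085114)² = 11.7490² = 138.04 µm

P80 = 138.0 µm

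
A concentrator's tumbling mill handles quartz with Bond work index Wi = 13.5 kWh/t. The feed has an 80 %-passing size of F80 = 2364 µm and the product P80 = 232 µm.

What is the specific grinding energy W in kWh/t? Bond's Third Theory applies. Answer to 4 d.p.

W = 6.0866 kWh/t

W = 10 Wi (P80^-0.5 − F80^-0.5)
1/√232 = 0.065653;  1/√2364 = 0.020567
W = 10·13.5·(0.065653 − 0.020567) = 6.0866 kWh/t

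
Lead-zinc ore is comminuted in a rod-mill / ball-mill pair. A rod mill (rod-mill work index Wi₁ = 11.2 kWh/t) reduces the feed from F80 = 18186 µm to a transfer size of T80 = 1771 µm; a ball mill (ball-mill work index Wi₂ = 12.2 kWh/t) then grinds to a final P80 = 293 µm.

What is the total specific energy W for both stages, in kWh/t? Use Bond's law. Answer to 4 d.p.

W = 6.0592 kWh/t

W_Bond = 10·Wi·(1/√P₈₀ − 1/√F₈₀)
Stage 1 (18186→1771 µm, Wi₁=11.2): W₁ = 10·11.2·(0.023762 − 0.007415) = 1.8309 kWh/t
Stage 2 (1771→293 µm, Wi₂=12.2): W₂ = 10·12.2·(0.058421 − 0.023762) = 4.2283 kWh/t
W = W₁ + W₂ = 1.8309 + 4.2283 = 6.0592 kWh/t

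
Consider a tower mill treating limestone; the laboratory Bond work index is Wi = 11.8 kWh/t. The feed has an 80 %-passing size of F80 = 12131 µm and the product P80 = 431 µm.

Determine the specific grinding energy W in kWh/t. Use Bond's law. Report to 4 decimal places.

W = 4.6125 kWh/t

W = 10 Wi (1/√P80 − 1/√F80)  [Bond]
1/√431 = 0.048168;  1/√12131 = 0.009079
W = 10·11.8·(0.048168 − 0.009079) = 4.6125 kWh/t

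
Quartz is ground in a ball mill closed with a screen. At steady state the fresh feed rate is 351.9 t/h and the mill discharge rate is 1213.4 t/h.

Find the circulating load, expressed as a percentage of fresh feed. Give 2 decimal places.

Discharge = new feed + return, hence
R = M − F = 1213.4 − 351.9 = 861.5 t/h
CL = 100·R/F = 100·861.5/351.9 = 244.81 %

CL = 244.81 %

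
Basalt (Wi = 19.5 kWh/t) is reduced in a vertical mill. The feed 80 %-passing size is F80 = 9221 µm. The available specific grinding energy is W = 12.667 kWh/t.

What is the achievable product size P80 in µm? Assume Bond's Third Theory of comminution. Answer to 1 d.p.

P80 = 176.0 µm

W = 10 Wi / √P80 − 10 Wi / √F80
1/√P80 = 1/√F80 + W/(10·Wi)
  = 12.6670/(10·19.5) + 1/√9221 = 0.064959 + 0.010414 = 0.075373
P80 = (1/0.075373)² = 13.2674² = 176.02 µm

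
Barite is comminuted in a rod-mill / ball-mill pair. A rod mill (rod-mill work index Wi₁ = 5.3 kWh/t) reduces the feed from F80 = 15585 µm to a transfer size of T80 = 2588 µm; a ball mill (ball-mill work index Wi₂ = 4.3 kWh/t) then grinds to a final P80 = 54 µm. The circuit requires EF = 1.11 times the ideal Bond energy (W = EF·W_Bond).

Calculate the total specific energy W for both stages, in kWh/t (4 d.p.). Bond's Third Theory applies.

W = 6.2422 kWh/t

Bond: W = 10·Wi·(1/√P80 − 1/√F80)
Stage 1 (15585→2588 µm, Wi₁=5.3): W₁ = 10·5.3·(0.019657 − 0.008010) = 0.6173 kWh/t
Stage 2 (2588→54 µm, Wi₂=4.3): W₂ = 10·4.3·(0.136083 − 0.019657) = 5.0063 kWh/t
W = W₁ + W₂ = 0.6173 + 5.0063 = 5.6236 kWh/t
W_actual = 1.11 × 5.6236 = 6.2422 kWh/t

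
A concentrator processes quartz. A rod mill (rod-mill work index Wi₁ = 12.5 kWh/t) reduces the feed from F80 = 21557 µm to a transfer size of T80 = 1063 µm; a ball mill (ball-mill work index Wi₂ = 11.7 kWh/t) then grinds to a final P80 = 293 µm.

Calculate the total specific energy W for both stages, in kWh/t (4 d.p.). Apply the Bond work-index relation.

W = 6.2292 kWh/t

W_Bond = 10·Wi·(1/√P₈₀ − 1/√F₈₀)
Stage 1 (21557→1063 µm, Wi₁=12.5): W₁ = 10·12.5·(0.030671 − 0.006811) = 2.9826 kWh/t
Stage 2 (1063→293 µm, Wi₂=11.7): W₂ = 10·11.7·(0.058421 − 0.030671) = 3.2467 kWh/t
W = W₁ + W₂ = 2.9826 + 3.2467 = 6.2292 kWh/t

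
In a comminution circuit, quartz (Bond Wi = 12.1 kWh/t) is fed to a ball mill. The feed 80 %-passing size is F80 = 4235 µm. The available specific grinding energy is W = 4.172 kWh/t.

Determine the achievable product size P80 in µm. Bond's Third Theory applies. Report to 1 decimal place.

W = 10 Wi (P80^-0.5 − F80^-0.5)
1/√P80 = 1/√F80 + W/(10·Wi)
  = 4.1720/(10·12.1) + 1/√4235 = 0.034479 + 0.015366 = 0.049846
P80 = (1/0.049846)² = 20.0619² = 402.48 µm

P80 = 402.5 µm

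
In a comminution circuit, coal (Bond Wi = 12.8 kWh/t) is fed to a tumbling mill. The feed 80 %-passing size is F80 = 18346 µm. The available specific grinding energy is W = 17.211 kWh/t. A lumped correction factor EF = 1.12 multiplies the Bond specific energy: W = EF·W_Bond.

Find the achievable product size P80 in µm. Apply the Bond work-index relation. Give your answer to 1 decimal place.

Bond: W = 10·Wi·(1/√P80 − 1/√F80)
W_Bond = W / EF = 17.211 / 1.12 = 15.3670 kWh/t
P80^-0.5 = F80^-0.5 + W_Bond/(10 Wi)
  = 15.3670/(10·12.8) + 1/√18346 = 0.120054 + 0.007383 = 0.127437
P80 = (1/0.127437)² = 7.8470² = 61.58 µm

P80 = 61.6 µm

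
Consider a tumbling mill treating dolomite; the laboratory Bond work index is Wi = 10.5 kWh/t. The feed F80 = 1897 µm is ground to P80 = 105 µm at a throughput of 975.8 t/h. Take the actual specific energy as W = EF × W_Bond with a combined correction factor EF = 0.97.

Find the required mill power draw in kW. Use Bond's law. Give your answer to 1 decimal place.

W = 10 Wi (P80^-0.5 − F80^-0.5)
W = 10·10.5·(1/√105 − 1/√1897) = 10·10.5·(0.074630) = 7.8362 kWh/t
W_actual = 0.97 × 7.8362 = 7.6011 kWh/t
P = W·T = 7.6011·975.8 = 7417.1 kW

P = 7417.1 kW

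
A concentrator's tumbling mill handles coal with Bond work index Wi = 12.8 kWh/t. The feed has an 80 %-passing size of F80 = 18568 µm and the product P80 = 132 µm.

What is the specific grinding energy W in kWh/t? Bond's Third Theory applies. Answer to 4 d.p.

Bond:  W = 10 Wi (1/√P − 1/√F)
1/√132 = 0.087039;  1/√18568 = 0.007339
W = 10·12.8·(0.087039 − 0.007339) = 10.2016 kWh/t

W = 10.2016 kWh/t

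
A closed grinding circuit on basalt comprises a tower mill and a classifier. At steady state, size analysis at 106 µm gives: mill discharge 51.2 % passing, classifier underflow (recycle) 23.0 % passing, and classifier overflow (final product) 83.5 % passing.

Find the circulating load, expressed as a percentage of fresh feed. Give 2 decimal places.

Classifier node, passing 106 µm:
Fd + Rd = Ru + Fo ⇒ R/F = (o−d)/(d−u)
r = (83.5 − 51.2)/(51.2 − 23.0) = 32.3/28.2 = 1.1454
CL = 100·r = 114.54 %

CL = 114.54 %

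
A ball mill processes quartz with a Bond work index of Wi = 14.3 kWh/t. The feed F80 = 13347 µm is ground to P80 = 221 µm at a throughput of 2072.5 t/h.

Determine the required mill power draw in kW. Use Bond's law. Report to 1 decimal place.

W = 10·Wi·[P80^(−½) − F80^(−½)]
W = 10·14.3·(1/√221 − 1/√13347) = 10·14.3·(0.058611) = 8.3814 kWh/t
Mill draw = 8.3814 × 2072.5 = 17370.5 kW

P = 17370.5 kW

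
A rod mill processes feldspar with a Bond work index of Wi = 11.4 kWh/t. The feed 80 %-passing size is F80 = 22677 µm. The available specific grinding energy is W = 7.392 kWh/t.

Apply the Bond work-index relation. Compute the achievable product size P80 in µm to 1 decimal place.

W = 10 Wi (P80^-0.5 − F80^-0.5)
⇒ 1/√P80 = W/(10·Wi) + 1/√F80
  = 7.3920/(10·11.4) + 1/√22677 = 0.064842 + 0.006641 = 0.071483
P80 = (1/0.071483)² = 13.9894² = 195.70 µm

P80 = 195.7 µm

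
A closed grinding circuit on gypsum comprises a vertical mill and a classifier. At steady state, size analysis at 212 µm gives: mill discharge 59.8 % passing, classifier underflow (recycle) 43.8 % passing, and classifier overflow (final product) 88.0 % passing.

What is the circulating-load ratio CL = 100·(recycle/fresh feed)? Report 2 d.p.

Two-product formula at 212 µm:
d + r·d = r·u + o → r(d−u) = o−d
r = (88.0 − 59.8)/(59.8 − 43.8) = 28.2/16.0 = 1.7625
CL = 100·r = 176.25 %

CL = 176.25 %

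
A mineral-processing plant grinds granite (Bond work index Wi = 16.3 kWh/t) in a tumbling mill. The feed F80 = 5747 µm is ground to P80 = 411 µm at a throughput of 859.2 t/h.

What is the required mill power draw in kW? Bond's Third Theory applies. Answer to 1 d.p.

Bond:  W = 10 Wi (1/√P − 1/√F)
W = 10·16.3·(1/√411 − 1/√5747) = 10·16.3·(0.036135) = 5.8901 kWh/t
Power = W × throughput = 5.8901 kWh/t × 859.2 t/h = 5060.7 kW

P = 5060.7 kW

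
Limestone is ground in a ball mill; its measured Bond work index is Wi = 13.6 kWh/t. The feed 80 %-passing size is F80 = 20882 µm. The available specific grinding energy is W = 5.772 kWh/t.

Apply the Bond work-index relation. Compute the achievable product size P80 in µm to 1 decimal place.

Bond: W = 10·Wi·(1/√P80 − 1/√F80)
1/√P80 = 1/√F80 + W/(10·Wi)
  = 5.7720/(10·13.6) + 1/√20882 = 0.042441 + 0.006920 = 0.049361
P80 = (1/0.049361)² = 20.2588² = 410.42 µm

P80 = 410.4 µm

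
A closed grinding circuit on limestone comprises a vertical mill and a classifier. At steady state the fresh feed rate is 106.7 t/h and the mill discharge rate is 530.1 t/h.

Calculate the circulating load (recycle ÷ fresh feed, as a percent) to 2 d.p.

CL = 396.81 %

Discharge = new feed + return, hence
R = M − F = 530.1 − 106.7 = 423.4 t/h
CL = 100·R/F = 100·423.4/106.7 = 396.81 %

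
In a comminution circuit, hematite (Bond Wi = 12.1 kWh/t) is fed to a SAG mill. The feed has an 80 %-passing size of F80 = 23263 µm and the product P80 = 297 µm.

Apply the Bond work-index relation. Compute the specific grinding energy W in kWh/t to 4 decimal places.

W = 6.2278 kWh/t

W = 10·Wi·(P80^(-½) − F80^(-½))
1/√297 = 0.058026;  1/√23263 = 0.006556
W = 10·12.1·(0.058026 − 0.006556) = 6.2278 kWh/t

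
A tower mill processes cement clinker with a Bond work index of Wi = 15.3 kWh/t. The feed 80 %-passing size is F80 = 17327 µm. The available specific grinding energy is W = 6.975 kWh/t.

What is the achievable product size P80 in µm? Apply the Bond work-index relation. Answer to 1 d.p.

W_Bond = 10·Wi·(1/√P₈₀ − 1/√F₈₀)
P80^(−½) = W/(10 Wi) + F80^(−½)
  = 6.9750/(10·15.3) + 1/√17327 = 0.045588 + 0.007597 = 0.053185
P80 = (1/0.053185)² = 18.8022² = 353.52 µm

P80 = 353.5 µm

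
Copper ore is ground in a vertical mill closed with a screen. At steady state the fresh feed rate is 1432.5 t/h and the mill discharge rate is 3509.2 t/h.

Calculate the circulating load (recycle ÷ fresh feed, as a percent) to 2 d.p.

CL = 144.97 %

M = F + R at steady state, so:
R = M − F = 3509.2 − 1432.5 = 2076.7 t/h
CL = 100·R/F = 100·2076.7/1432.5 = 144.97 %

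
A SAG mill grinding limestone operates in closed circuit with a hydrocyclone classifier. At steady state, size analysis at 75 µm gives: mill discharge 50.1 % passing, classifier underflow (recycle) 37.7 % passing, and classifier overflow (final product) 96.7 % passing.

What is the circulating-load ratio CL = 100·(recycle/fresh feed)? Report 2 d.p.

Mass balance on the −75 µm fraction:
(1+r)d = ru + o → r = (o−d)/(d−u)
r = (96.7 − 50.1)/(50.1 − 37.7) = 46.6/12.4 = 3.7581
CL = 100·r = 375.81 %

CL = 375.81 %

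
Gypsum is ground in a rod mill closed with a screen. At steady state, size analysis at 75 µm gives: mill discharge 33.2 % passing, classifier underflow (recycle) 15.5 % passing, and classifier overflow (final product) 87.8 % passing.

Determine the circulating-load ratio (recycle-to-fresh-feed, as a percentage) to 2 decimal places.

CL = 308.47 %

Let r = R/F. Size balance at 75 µm:
r = (o − d)/(d − u)
r = (87.8 − 33.2)/(33.2 − 15.5) = 54.6/17.7 = 3.0847
CL = 100·r = 308.47 %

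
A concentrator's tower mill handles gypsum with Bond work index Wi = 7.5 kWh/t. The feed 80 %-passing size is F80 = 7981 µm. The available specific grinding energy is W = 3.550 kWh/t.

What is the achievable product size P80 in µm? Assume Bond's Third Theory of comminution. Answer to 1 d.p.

P80 = 291.9 µm

W = 10·Wi·[P80^(−½) − F80^(−½)]
P80^-0.5 = F80^-0.5 + W/(10 Wi)
  = 3.5500/(10·7.5) + 1/√7981 = 0.047333 + 0.011194 = 0.058527
P80 = (1/0.058527)² = 17.0861² = 291.94 µm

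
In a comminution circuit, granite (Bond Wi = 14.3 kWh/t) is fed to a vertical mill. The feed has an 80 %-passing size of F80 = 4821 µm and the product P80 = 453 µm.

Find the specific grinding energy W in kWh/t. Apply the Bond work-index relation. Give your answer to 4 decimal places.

W = 10·Wi·(P80^(-½) − F80^(-½))
1/√453 = 0.046984;  1/√4821 = 0.014402
W = 10·14.3·(0.046984 − 0.014402) = 4.6592 kWh/t

W = 4.6592 kWh/t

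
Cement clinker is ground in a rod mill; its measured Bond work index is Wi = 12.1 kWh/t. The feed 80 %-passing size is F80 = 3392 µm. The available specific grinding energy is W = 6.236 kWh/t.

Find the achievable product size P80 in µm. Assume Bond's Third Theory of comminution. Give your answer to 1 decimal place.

P80 = 211.8 µm

W = 10 Wi / √P80 − 10 Wi / √F80
P80^-0.5 = F80^-0.5 + W/(10 Wi)
  = 6.2360/(10·12.1) + 1/√3392 = 0.051537 + 0.017170 = 0.068707
P80 = (1/0.068707)² = 14.5545² = 211.83 µm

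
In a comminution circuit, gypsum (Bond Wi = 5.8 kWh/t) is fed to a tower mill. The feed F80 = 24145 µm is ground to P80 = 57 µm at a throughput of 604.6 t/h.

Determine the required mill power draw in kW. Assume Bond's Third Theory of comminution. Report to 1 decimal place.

W = 10 Wi (1/√P80 − 1/√F80)  [Bond]
W = 10·5.8·(1/√57 − 1/√24145) = 10·5.8·(0.126018) = 7.3090 kWh/t
P_mill = W·ṁ = 7.3090·604.6 = 4419.0 kW

P = 4419.0 kW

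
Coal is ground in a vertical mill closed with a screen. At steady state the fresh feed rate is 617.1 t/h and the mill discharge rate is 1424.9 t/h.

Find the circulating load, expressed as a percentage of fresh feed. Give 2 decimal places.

Steady state: M = F + R.
R = M − F = 1424.9 − 617.1 = 807.8 t/h
CL = 100·R/F = 100·807.8/617.1 = 130.90 %

CL = 130.90 %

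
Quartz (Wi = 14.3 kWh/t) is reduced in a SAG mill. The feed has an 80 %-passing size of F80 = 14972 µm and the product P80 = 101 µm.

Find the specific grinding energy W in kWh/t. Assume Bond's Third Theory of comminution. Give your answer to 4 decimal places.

W = 13.0604 kWh/t

W = 10 Wi (1/√P80 − 1/√F80)  [Bond]
1/√101 = 0.099504;  1/√14972 = 0.008173
W = 10·14.3·(0.099504 − 0.008173) = 13.0604 kWh/t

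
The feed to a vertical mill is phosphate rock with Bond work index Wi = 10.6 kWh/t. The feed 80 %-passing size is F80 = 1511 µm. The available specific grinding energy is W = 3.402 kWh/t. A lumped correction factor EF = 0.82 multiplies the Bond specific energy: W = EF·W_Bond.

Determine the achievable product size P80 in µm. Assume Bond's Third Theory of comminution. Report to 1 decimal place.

P80 = 237.7 µm

W = 10 Wi / √P80 − 10 Wi / √F80
W_Bond = W / EF = 3.402 / 0.82 = 4.1488 kWh/t
P80^-0.5 = F80^-0.5 + W_Bond/(10 Wi)
  = 4.1488/(10·10.6) + 1/√1511 = 0.039139 + 0.025726 = 0.064865
P80 = (1/0.064865)² = 15.4166² = 237.67 µm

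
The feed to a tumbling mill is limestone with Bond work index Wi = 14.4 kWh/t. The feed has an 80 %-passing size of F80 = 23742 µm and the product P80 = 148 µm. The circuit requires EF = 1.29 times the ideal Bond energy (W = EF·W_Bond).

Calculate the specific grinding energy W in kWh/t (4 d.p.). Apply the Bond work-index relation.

W = 14.0638 kWh/t

Bond:  W = 10 Wi (1/√P − 1/√F)
1/√148 = 0.082199;  1/√23742 = 0.006490
W = 10·14.4·(0.082199 − 0.006490) = 10.9022 kWh/t
Corrected W = EF·W_Bond = 1.29·10.9022 = 14.0638 kWh/t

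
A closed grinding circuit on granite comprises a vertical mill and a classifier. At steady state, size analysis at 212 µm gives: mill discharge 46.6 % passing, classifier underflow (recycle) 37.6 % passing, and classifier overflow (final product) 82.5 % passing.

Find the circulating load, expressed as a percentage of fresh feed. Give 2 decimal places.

CL = 398.89 %

Balance %-passing 212 µm (r = R/F):
d + r·d = r·u + o → r(d−u) = o−d
r = (82.5 − 46.6)/(46.6 − 37.6) = 35.9/9.0 = 3.9889
CL = 100·r = 398.89 %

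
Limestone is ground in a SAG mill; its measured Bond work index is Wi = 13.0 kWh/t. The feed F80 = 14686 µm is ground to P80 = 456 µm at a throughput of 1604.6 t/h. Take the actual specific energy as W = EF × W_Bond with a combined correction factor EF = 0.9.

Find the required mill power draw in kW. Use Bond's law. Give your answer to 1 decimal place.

W = 10 Wi (P80^-0.5 − F80^-0.5)
W = 10·13.0·(1/√456 − 1/√14686) = 10·13.0·(0.038577) = 5.0151 kWh/t
With EF = 0.9: W = 5.0151·0.9 = 4.5136 kWh/t
P = W·T = 4.5136·1604.6 = 7242.5 kW

P = 7242.5 kW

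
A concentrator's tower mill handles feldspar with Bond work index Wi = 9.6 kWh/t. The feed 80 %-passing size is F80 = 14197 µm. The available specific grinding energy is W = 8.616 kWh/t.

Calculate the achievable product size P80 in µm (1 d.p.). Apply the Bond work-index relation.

W = 10·Wi·[P80^(−½) − F80^(−½)]
P80^(−½) = W/(10 Wi) + F80^(−½)
  = 8.6160/(10·9.6) + 1/√14197 = 0.089750 + 0.008393 = 0.098143
P80 = (1/0.098143)² = 10.1892² = 103.82 µm

P80 = 103.8 µm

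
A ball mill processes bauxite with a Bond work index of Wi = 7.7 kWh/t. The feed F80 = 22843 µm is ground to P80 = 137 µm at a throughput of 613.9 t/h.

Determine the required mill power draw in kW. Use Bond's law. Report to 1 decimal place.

P = 3725.8 kW

Bond: W = 10·Wi·(1/√P80 − 1/√F80)
W = 10·7.7·(1/√137 − 1/√22843) = 10·7.7·(0.078819) = 6.0691 kWh/t
Power = W × throughput = 6.0691 kWh/t × 613.9 t/h = 3725.8 kW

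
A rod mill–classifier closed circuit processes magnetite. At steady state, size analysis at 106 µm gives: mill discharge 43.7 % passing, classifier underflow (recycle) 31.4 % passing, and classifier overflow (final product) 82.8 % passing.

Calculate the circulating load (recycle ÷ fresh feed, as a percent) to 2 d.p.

Classifier node, passing 106 µm:
(1+r)d = ru + o → r = (o−d)/(d−u)
r = (82.8 − 43.7)/(43.7 − 31.4) = 39.1/12.3 = 3.1789
CL = 100·r = 317.89 %

CL = 317.89 %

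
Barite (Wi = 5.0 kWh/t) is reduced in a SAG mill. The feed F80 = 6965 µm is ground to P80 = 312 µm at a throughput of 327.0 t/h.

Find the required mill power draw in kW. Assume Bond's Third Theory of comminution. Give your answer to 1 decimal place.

Bond: W = 10·Wi·(1/√P80 − 1/√F80)
W = 10·5.0·(1/√312 − 1/√6965) = 10·5.0·(0.044632) = 2.2316 kWh/t
Mill draw = 2.2316 × 327.0 = 729.7 kW

P = 729.7 kW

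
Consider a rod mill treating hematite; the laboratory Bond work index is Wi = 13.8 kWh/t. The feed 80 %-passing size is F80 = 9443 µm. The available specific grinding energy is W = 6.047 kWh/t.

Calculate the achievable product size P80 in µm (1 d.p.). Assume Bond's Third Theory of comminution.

P80 = 341.5 µm

W = 10·Wi·(P80^(-½) − F80^(-½))
⇒ 1/√P80 = W/(10 Wi) + 1/√F80
  = 6.0470/(10·13.8) + 1/√9443 = 0.043819 + 0.010291 = 0.054110
P80 = (1/0.054110)² = 18.4810² = 341.55 µm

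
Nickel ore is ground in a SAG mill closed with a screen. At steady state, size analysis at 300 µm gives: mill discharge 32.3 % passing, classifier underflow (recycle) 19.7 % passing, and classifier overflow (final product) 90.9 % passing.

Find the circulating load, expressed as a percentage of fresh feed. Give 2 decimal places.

CL = 465.08 %

Two-product formula at 300 µm:
(1+r)d = ru + o → r = (o−d)/(d−u)
r = (90.9 − 32.3)/(32.3 − 19.7) = 58.6/12.6 = 4.6508
CL = 100·r = 465.08 %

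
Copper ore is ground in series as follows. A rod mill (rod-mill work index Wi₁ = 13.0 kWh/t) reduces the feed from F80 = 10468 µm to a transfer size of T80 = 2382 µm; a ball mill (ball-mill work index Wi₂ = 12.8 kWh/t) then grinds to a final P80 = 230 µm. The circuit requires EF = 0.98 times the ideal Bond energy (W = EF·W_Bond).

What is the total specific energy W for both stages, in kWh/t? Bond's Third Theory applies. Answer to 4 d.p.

Bond: W = 10·Wi·(1/√P80 − 1/√F80)
Stage 1 (10468→2382 µm, Wi₁=13.0): W₁ = 10·13.0·(0.020489 − 0.009774) = 1.3930 kWh/t
Stage 2 (2382→230 µm, Wi₂=12.8): W₂ = 10·12.8·(0.065938 − 0.020489) = 5.8174 kWh/t
W = W₁ + W₂ = 1.3930 + 5.8174 = 7.2104 kWh/t
With EF = 0.98: W = 7.2104·0.98 = 7.0662 kWh/t

W = 7.0662 kWh/t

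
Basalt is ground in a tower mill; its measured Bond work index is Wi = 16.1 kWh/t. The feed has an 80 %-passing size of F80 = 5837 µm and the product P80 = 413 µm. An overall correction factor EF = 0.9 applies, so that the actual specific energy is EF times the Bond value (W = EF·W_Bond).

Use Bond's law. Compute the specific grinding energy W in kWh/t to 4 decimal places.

W = 5.2335 kWh/t

W_Bond = 10·Wi·(1/√P₈₀ − 1/√F₈₀)
1/√413 = 0.049207;  1/√5837 = 0.013089
W = 10·16.1·(0.049207 − 0.013089) = 5.8150 kWh/t
Apply correction: 5.8150 × 0.9 = 5.2335 kWh/t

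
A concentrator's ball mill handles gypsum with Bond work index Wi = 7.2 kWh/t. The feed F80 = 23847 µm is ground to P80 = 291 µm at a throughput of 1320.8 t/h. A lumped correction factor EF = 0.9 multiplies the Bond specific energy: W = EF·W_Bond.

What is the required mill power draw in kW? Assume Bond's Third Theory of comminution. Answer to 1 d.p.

P = 4463.0 kW

W = 10·Wi·(P80^(-½) − F80^(-½))
W = 10·7.2·(1/√291 − 1/√23847) = 10·7.2·(0.052145) = 3.7545 kWh/t
Corrected W = EF·W_Bond = 0.9·3.7545 = 3.3790 kWh/t
P = W·T = 3.3790·1320.8 = 4463.0 kW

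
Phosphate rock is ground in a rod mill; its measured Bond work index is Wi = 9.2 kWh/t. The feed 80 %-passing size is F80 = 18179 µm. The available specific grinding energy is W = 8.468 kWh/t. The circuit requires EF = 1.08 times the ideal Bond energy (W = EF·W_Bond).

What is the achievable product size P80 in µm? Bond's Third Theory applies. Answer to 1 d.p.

Bond:  W = 10 Wi (1/√P − 1/√F)
W_Bond = W / EF = 8.468 / 1.08 = 7.8407 kWh/t
⇒ 1/√P80 = W_Bond/(10 Wi) + 1/√F80
  = 7.8407/(10·9.2) + 1/√18179 = 0.085225 + 0.007417 = 0.092642
P80 = (1/0.092642)² = 10.7942² = 116.52 µm

P80 = 116.5 µm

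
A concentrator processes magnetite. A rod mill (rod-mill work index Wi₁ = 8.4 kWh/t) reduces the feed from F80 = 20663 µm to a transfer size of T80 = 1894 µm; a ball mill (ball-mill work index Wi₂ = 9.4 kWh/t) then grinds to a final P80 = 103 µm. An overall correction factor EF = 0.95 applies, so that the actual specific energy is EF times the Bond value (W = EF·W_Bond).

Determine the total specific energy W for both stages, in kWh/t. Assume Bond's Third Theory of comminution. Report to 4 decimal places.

W = 8.0256 kWh/t

Bond:  W = 10 Wi (1/√P − 1/√F)
Stage 1 (20663→1894 µm, Wi₁=8.4): W₁ = 10·8.4·(0.022978 − 0.006957) = 1.3458 kWh/t
Stage 2 (1894→103 µm, Wi₂=9.4): W₂ = 10·9.4·(0.098533 − 0.022978) = 7.1022 kWh/t
W = W₁ + W₂ = 1.3458 + 7.1022 = 8.4480 kWh/t
Apply correction: 8.4480 × 0.95 = 8.0256 kWh/t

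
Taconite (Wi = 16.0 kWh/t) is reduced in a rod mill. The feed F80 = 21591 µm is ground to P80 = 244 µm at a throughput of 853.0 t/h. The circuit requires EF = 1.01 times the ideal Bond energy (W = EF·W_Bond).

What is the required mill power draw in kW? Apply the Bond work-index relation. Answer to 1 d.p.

P = 7886.5 kW

Bond: W = 10·Wi·(1/√P80 − 1/√F80)
W = 10·16.0·(1/√244 − 1/√21591) = 10·16.0·(0.057213) = 9.1541 kWh/t
Corrected W = EF·W_Bond = 1.01·9.1541 = 9.2456 kWh/t
Power = W × throughput = 9.2456 kWh/t × 853.0 t/h = 7886.5 kW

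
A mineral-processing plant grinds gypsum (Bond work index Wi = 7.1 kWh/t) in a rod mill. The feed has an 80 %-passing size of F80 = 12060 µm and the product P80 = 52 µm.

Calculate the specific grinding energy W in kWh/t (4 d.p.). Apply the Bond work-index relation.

W = 9.1994 kWh/t

W_Bond = 10·Wi·(1/√P₈₀ − 1/√F₈₀)
1/√52 = 0.138675;  1/√12060 = 0.009106
W = 10·7.1·(0.138675 − 0.009106) = 9.1994 kWh/t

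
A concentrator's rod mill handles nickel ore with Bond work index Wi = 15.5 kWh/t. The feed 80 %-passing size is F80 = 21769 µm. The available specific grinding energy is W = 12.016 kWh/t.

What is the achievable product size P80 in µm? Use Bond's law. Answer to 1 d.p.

P80 = 140.7 µm

Bond:  W = 10 Wi (1/√P − 1/√F)
⇒ 1/√P80 = W/(10·Wi) + 1/√F80
  = 12.0160/(10·15.5) + 1/√21769 = 0.077523 + 0.006778 = 0.084300
P80 = (1/0.084300)² = 11.8624² = 140.72 µm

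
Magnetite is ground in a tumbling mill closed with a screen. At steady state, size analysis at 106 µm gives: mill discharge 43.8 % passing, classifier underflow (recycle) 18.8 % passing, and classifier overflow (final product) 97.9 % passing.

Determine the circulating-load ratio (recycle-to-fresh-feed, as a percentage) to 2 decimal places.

Balance %-passing 106 µm (r = R/F):
(1+r)·d = r·u + o ⇒ r = (o−d)/(d−u)
r = (97.9 − 43.8)/(43.8 − 18.8) = 54.1/25.0 = 2.1640
CL = 100·r = 216.40 %

CL = 216.40 %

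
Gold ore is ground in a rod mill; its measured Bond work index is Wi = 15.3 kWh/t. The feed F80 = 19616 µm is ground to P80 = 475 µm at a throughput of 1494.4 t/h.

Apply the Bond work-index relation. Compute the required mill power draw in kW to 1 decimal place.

P = 8858.4 kW

W_Bond = 10·Wi·(1/√P₈₀ − 1/√F₈₀)
W = 10·15.3·(1/√475 − 1/√19616) = 10·15.3·(0.038743) = 5.9277 kWh/t
Power = W × throughput = 5.9277 kWh/t × 1494.4 t/h = 8858.4 kW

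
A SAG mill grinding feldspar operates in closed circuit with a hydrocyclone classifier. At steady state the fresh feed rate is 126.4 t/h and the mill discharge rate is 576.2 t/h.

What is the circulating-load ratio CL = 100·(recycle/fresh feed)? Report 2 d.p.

Discharge = new feed + return, hence
R = M − F = 576.2 − 126.4 = 449.8 t/h
CL = 100·R/F = 100·449.8/126.4 = 355.85 %

CL = 355.85 %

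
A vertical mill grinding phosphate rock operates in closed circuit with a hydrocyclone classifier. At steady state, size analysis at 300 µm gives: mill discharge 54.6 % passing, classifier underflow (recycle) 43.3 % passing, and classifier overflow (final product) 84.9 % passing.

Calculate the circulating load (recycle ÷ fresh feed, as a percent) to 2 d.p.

Classifier node, passing 300 µm:
r = (o − d)/(d − u)
r = (84.9 − 54.6)/(54.6 − 43.3) = 30.3/11.3 = 2.6814
CL = 100·r = 268.14 %

CL = 268.14 %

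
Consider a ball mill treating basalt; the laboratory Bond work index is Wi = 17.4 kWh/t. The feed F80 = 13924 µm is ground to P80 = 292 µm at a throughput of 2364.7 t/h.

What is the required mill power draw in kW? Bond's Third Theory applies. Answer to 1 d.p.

W = 10 Wi (P80^-0.5 − F80^-0.5)
W = 10·17.4·(1/√292 − 1/√13924) = 10·17.4·(0.050046) = 8.7080 kWh/t
Mill draw = 8.7080 × 2364.7 = 20591.8 kW

P = 20591.8 kW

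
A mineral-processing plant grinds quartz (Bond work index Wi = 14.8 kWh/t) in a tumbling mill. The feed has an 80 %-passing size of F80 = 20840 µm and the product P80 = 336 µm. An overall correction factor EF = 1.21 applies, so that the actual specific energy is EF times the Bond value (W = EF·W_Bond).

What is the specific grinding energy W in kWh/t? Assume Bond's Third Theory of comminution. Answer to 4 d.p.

W = 10·Wi·(P80^(-½) − F80^(-½))
1/√336 = 0.054554;  1/√20840 = 0.006927
W = 10·14.8·(0.054554 − 0.006927) = 7.0489 kWh/t
Apply correction: 7.0489 × 1.21 = 8.5291 kWh/t

W = 8.5291 kWh/t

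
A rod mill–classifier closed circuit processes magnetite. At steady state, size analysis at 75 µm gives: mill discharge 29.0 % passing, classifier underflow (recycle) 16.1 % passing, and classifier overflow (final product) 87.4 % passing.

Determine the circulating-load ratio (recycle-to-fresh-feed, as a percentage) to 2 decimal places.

Two-product formula at 75 µm:
(1+r)d = ru + o → r = (o−d)/(d−u)
r = (87.4 − 29.0)/(29.0 − 16.1) = 58.4/12.9 = 4.5271
CL = 100·r = 452.71 %

CL = 452.71 %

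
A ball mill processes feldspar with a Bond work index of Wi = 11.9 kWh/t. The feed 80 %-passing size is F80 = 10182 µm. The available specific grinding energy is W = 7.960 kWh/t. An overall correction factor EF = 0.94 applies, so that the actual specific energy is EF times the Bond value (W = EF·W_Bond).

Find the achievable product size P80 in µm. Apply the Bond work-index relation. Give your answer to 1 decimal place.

P80 = 152.2 µm

W = 10·Wi·[P80^(−½) − F80^(−½)]
W_Bond = W / EF = 7.960 / 0.94 = 8.4681 kWh/t
P80^-0.5 = F80^-0.5 + W_Bond/(10 Wi)
  = 8.4681/(10·11.9) + 1/√10182 = 0.071160 + 0.009910 = 0.081071
P80 = (1/0.081071)² = 12.3349² = 152.15 µm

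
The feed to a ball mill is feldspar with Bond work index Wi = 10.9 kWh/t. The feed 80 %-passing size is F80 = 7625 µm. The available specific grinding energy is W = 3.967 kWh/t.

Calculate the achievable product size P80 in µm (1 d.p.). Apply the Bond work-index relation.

Bond: W = 10·Wi·(1/√P80 − 1/√F80)
P80^(−½) = W/(10 Wi) + F80^(−½)
  = 3.9670/(10·10.9) + 1/√7625 = 0.036394 + 0.011452 = 0.047846
P80 = (1/0.047846)² = 20.9002² = 436.82 µm

P80 = 436.8 µm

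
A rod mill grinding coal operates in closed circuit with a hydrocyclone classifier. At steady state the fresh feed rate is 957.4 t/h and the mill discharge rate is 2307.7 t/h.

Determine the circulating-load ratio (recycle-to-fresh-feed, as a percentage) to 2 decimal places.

CL = 141.04 %

M = F + R at steady state, so:
R = M − F = 2307.7 − 957.4 = 1350.3 t/h
CL = 100·R/F = 100·1350.3/957.4 = 141.04 %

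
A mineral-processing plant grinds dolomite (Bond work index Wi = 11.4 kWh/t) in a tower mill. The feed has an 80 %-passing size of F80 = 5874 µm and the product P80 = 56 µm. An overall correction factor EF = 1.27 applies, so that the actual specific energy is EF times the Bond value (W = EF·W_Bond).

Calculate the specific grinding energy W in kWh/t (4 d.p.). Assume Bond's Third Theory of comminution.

W = 10·Wi·(P80^(-½) − F80^(-½))
1/√56 = 0.133631;  1/√5874 = 0.013048
W = 10·11.4·(0.133631 − 0.013048) = 13.7465 kWh/t
With EF = 1.27: W = 13.7465·1.27 = 17.4580 kWh/t

W = 17.4580 kWh/t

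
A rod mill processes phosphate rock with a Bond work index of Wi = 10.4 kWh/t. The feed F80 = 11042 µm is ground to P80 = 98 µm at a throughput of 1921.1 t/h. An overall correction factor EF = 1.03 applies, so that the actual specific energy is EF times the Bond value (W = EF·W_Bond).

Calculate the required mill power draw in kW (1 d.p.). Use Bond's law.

Bond:  W = 10 Wi (1/√P − 1/√F)
W = 10·10.4·(1/√98 − 1/√11042) = 10·10.4·(0.091499) = 9.5159 kWh/t
With EF = 1.03: W = 9.5159·1.03 = 9.8013 kWh/t
P_mill = W·ṁ = 9.8013·1921.1 = 18829.4 kW

P = 18829.4 kW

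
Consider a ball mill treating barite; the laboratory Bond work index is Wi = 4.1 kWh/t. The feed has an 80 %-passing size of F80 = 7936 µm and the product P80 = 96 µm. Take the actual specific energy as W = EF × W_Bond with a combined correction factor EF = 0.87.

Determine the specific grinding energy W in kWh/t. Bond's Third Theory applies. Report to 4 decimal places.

W = 10 Wi / √P80 − 10 Wi / √F80
1/√96 = 0.102062;  1/√7936 = 0.011225
W = 10·4.1·(0.102062 − 0.011225) = 3.7243 kWh/t
With EF = 0.87: W = 3.7243·0.87 = 3.2401 kWh/t

W = 3.2401 kWh/t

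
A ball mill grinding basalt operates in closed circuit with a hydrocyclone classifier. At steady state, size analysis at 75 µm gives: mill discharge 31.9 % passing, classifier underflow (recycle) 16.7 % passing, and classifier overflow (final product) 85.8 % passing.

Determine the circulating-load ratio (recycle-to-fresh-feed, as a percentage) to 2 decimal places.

CL = 354.61 %

Let r = R/F. Size balance at 75 µm:
d + r·d = r·u + o → r(d−u) = o−d
r = (85.8 − 31.9)/(31.9 − 16.7) = 53.9/15.2 = 3.5461
CL = 100·r = 354.61 %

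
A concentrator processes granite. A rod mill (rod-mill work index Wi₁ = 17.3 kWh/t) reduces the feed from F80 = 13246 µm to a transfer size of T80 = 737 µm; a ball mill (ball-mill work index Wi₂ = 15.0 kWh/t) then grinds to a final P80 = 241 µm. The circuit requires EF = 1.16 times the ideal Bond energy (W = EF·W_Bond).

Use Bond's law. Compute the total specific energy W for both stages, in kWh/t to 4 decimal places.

W = 10 Wi (1/√P80 − 1/√F80)  [Bond]
Stage 1 (13246→737 µm, Wi₁=17.3): W₁ = 10·17.3·(0.036835 − 0.008689) = 4.8694 kWh/t
Stage 2 (737→241 µm, Wi₂=15.0): W₂ = 10·15.0·(0.064416 − 0.036835) = 4.1370 kWh/t
W = W₁ + W₂ = 4.8694 + 4.1370 = 9.0064 kWh/t
With EF = 1.16: W = 9.0064·1.16 = 10.4474 kWh/t

W = 10.4474 kWh/t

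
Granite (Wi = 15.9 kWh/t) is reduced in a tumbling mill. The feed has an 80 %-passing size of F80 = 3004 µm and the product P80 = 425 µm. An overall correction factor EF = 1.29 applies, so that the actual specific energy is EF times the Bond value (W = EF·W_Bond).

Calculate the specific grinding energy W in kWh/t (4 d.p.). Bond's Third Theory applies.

W = 6.2070 kWh/t

W = 10·Wi·[P80^(−½) − F80^(−½)]
1/√425 = 0.048507;  1/√3004 = 0.018245
W = 10·15.9·(0.048507 − 0.018245) = 4.8116 kWh/t
Corrected W = EF·W_Bond = 1.29·4.8116 = 6.2070 kWh/t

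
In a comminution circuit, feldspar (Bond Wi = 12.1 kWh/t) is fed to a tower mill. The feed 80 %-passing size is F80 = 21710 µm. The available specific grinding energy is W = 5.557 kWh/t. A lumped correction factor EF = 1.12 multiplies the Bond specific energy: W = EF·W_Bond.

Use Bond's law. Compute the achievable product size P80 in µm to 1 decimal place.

P80 = 437.8 µm

Bond:  W = 10 Wi (1/√P − 1/√F)
W_Bond = W / EF = 5.557 / 1.12 = 4.9616 kWh/t
P80^-0.5 = F80^-0.5 + W_Bond/(10 Wi)
  = 4.9616/(10·12.1) + 1/√21710 = 0.041005 + 0.006787 = 0.047792
P80 = (1/0.047792)² = 20.9240² = 437.82 µm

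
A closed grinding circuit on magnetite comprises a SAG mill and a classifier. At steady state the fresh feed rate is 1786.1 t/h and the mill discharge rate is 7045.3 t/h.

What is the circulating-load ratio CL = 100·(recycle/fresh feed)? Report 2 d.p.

CL = 294.45 %

M = F + R at steady state, so:
R = M − F = 7045.3 − 1786.1 = 5259.2 t/h
CL = 100·R/F = 100·5259.2/1786.1 = 294.45 %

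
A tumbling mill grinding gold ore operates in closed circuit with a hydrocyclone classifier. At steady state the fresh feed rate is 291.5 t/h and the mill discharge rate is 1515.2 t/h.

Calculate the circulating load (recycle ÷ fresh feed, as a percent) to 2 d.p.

CL = 419.79 %

M = F + R at steady state, so:
R = M − F = 1515.2 − 291.5 = 1223.7 t/h
CL = 100·R/F = 100·1223.7/291.5 = 419.79 %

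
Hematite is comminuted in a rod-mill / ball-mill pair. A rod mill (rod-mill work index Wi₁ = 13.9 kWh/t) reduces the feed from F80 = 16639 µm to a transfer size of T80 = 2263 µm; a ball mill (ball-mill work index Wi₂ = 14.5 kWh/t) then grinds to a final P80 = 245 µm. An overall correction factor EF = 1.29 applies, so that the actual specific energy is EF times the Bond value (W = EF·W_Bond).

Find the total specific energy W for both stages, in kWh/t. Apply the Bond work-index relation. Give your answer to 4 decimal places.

W = 10.3974 kWh/t

W = 10·Wi·[P80^(−½) − F80^(−½)]
Stage 1 (16639→2263 µm, Wi₁=13.9): W₁ = 10·13.9·(0.021021 − 0.007752) = 1.8444 kWh/t
Stage 2 (2263→245 µm, Wi₂=14.5): W₂ = 10·14.5·(0.063888 − 0.021021) = 6.2156 kWh/t
W = W₁ + W₂ = 1.8444 + 6.2156 = 8.0600 kWh/t
With EF = 1.29: W = 8.0600·1.29 = 10.3974 kWh/t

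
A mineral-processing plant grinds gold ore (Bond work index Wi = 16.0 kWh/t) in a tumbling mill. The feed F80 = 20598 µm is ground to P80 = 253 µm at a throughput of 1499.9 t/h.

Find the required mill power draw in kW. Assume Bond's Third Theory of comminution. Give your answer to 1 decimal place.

W = 10 Wi (1/√P80 − 1/√F80)  [Bond]
W = 10·16.0·(1/√253 − 1/√20598) = 10·16.0·(0.055902) = 8.9443 kWh/t
Power = W × throughput = 8.9443 kWh/t × 1499.9 t/h = 13415.5 kW

P = 13415.5 kW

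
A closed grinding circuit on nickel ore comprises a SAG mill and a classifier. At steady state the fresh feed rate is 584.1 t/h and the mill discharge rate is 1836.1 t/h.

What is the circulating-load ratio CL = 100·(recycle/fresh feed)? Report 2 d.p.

M = F + R at steady state, so:
R = M − F = 1836.1 − 584.1 = 1252.0 t/h
CL = 100·R/F = 100·1252.0/584.1 = 214.35 %

CL = 214.35 %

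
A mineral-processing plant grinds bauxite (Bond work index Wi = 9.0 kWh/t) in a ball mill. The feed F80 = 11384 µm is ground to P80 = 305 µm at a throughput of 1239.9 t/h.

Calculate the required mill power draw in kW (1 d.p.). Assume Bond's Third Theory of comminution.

P = 5343.8 kW

W = 10·Wi·(P80^(-½) − F80^(-½))
W = 10·9.0·(1/√305 − 1/√11384) = 10·9.0·(0.047887) = 4.3099 kWh/t
P_mill = W·ṁ = 4.3099·1239.9 = 5343.8 kW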